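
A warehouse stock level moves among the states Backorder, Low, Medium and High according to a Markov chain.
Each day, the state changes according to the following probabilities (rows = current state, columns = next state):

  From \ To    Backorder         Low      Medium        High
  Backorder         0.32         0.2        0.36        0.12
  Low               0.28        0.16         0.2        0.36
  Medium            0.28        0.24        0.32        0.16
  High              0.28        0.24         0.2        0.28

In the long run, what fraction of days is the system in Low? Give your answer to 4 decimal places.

Let the stationary distribution be π with π = πP and π_1 + π_2 + π_3 + π_4 = 1.
π_1 = 0.32·π_1 + 0.28·π_2 + 0.28·π_3 + 0.28·π_4
π_2 = 0.2·π_1 + 0.16·π_2 + 0.24·π_3 + 0.24·π_4
π_3 = 0.36·π_1 + 0.2·π_2 + 0.32·π_3 + 0.2·π_4
Solving with the normalization constraint gives π = (0.2917, 0.2114, 0.2803, 0.2166).
So the stationary probability of Low is 0.2114.

0.2114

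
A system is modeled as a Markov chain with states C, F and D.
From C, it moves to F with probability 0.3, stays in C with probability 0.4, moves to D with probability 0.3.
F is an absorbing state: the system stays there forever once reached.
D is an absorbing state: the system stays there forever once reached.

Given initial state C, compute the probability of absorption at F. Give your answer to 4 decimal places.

0.5000

Let h(s) be the probability of absorption at F starting from transient state s. Then h(F) = 1 and h(D) = 0. By first-step analysis:
h(C) = 0.4·h(C) + 0.3·1 + 0.3·0
Solving: h(C) = 0.5000.
Starting from C, the probability is 0.5000.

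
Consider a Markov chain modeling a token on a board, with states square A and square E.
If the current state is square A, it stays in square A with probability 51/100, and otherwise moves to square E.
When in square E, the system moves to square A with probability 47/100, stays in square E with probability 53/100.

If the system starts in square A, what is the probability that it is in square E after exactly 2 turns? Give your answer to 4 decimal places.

Sum over the intermediate state after 1 turn:
P = P(square A→square A)·P(square A→square E) + P(square A→square E)·P(square E→square E)
  = 0.51×0.49 + 0.49×0.53
  = 0.2499 + 0.2597 = 0.5096

0.5096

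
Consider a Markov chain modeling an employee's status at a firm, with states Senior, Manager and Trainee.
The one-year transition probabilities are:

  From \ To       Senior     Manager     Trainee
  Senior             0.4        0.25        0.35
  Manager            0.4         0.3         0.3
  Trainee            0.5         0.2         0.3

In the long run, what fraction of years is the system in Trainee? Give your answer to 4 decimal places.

0.3216

Let the stationary distribution be π with π = πP and π_1 + π_2 + π_3 = 1.
π_1 = 0.4·π_1 + 0.4·π_2 + 0.5·π_3
π_2 = 0.25·π_1 + 0.3·π_2 + 0.2·π_3
Solving with the normalization constraint gives π = (0.4322, 0.2462, 0.3216).
So the stationary probability of Trainee is 0.3216.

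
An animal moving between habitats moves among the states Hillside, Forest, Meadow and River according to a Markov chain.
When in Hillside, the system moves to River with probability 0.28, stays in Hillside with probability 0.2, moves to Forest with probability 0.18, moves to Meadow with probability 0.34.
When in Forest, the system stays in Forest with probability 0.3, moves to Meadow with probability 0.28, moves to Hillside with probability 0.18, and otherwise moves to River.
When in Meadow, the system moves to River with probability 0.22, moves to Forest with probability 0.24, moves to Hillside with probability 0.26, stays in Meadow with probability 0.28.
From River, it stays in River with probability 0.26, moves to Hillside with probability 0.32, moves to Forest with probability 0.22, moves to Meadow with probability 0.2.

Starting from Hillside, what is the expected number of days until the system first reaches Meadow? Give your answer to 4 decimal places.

3.4511

Let t(s) be the expected number of days to first reach Meadow from state s, with t(Meadow) = 0. Conditioning on the first day:
t(Hillside) = 1 + 0.2·t(Hillside) + 0.18·t(Forest) + 0.28·t(River)
t(Forest) = 1 + 0.18·t(Hillside) + 0.3·t(Forest) + 0.24·t(River)
t(River) = 1 + 0.32·t(Hillside) + 0.22·t(Forest) + 0.26·t(River)
Solving: t(Hillside) = 3.4511, t(Forest) = 3.6645, t(River) = 3.9332.
Expected days from Hillside to Meadow: 3.4511.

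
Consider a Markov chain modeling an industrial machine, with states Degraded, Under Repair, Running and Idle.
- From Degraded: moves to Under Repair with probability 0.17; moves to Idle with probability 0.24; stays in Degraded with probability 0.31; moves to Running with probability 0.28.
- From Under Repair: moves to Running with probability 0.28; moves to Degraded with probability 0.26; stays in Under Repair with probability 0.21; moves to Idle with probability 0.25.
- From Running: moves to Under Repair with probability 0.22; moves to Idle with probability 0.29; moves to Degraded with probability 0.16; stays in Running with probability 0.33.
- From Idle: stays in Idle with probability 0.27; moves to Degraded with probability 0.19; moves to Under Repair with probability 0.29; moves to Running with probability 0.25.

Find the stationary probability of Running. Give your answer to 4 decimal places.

Let the stationary distribution be π with π = πP and π_1 + π_2 + π_3 + π_4 = 1.
π_1 = 0.31·π_1 + 0.26·π_2 + 0.16·π_3 + 0.19·π_4
π_2 = 0.17·π_1 + 0.21·π_2 + 0.22·π_3 + 0.29·π_4
π_3 = 0.28·π_1 + 0.28·π_2 + 0.33·π_3 + 0.25·π_4
Solving with the normalization constraint gives π = (0.2240, 0.2251, 0.2864, 0.2645).
So the stationary probability of Running is 0.2864.

0.2864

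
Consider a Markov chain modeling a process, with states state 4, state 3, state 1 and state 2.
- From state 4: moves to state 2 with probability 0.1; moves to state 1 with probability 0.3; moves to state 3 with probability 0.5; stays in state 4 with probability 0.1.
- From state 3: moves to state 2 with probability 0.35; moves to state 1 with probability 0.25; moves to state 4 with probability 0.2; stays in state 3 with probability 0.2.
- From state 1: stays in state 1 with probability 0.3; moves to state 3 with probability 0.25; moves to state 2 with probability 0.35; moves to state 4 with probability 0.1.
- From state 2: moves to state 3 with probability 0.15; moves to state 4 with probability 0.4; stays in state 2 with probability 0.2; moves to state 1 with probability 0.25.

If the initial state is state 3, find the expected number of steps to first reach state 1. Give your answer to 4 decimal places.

Let t(s) be the expected number of steps to first reach state 1 from state s, with t(state 1) = 0. Conditioning on the first step:
t(state 4) = 1 + 0.1·t(state 4) + 0.5·t(state 3) + 0.1·t(state 2)
t(state 3) = 1 + 0.2·t(state 4) + 0.2·t(state 3) + 0.35·t(state 2)
t(state 2) = 1 + 0.4·t(state 4) + 0.15·t(state 3) + 0.2·t(state 2)
Solving: t(state 4) = 3.6582, t(state 3) = 3.8255, t(state 2) = 3.7964.
Expected steps from state 3 to state 1: 3.8255.

3.8255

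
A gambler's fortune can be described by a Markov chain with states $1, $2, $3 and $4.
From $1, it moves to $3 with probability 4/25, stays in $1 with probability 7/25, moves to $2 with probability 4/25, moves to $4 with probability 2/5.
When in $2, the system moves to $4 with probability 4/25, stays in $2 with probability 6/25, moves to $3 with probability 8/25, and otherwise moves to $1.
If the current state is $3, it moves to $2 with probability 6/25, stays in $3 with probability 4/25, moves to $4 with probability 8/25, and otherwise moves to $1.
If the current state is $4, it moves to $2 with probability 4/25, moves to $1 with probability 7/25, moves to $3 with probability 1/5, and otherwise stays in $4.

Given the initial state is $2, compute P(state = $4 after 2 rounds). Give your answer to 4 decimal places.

0.3104

Propagate the distribution vector 2 rounds from $2.
After 0 rounds: (0.0000, 1.0000, 0.0000, 0.0000)
After 1 round: (0.2800, 0.2400, 0.3200, 0.1600)
After 2 rounds: (0.2800, 0.2048, 0.2048, 0.3104)
P(in $4 after 2 rounds) = 0.3104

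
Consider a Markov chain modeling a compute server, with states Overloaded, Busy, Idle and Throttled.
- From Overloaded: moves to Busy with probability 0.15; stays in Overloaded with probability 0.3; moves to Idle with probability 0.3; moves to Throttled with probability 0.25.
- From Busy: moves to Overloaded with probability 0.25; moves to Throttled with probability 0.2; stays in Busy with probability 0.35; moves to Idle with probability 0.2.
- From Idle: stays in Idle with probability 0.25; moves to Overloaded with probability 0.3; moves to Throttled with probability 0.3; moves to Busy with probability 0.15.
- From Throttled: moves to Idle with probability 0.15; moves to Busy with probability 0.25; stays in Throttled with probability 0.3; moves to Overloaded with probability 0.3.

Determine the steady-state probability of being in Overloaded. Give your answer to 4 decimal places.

0.2890

Let the stationary distribution be π with π = πP and π_1 + π_2 + π_3 + π_4 = 1.
π_1 = 0.3·π_1 + 0.25·π_2 + 0.3·π_3 + 0.3·π_4
π_2 = 0.15·π_1 + 0.35·π_2 + 0.15·π_3 + 0.25·π_4
π_3 = 0.3·π_1 + 0.2·π_2 + 0.25·π_3 + 0.15·π_4
Solving with the normalization constraint gives π = (0.2890, 0.2204, 0.2271, 0.2635).
So the stationary probability of Overloaded is 0.2890.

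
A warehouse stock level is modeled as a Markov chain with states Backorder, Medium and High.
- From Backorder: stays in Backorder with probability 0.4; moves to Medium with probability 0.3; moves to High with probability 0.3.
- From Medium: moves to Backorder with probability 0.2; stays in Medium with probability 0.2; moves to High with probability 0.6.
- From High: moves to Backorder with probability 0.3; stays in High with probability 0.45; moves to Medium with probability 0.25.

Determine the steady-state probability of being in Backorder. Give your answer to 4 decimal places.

Let the stationary distribution be π with π = πP and π_1 + π_2 + π_3 = 1.
π_1 = 0.4·π_1 + 0.2·π_2 + 0.3·π_3
π_2 = 0.3·π_1 + 0.2·π_2 + 0.25·π_3
Solving with the normalization constraint gives π = (0.3053, 0.2526, 0.4421).
So the stationary probability of Backorder is 0.3053.

0.3053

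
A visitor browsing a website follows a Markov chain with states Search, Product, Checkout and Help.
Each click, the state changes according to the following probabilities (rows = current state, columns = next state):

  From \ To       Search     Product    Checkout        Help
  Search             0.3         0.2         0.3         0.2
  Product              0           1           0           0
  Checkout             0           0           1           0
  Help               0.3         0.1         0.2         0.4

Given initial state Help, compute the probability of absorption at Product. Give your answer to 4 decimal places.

Let h(s) be the probability of absorption at Product starting from transient state s. Then h(Product) = 1 and h(Checkout) = 0. By first-step analysis:
h(Search) = 0.3·h(Search) + 0.2·1 + 0.3·0 + 0.2·h(Help)
h(Help) = 0.3·h(Search) + 0.1·1 + 0.2·0 + 0.4·h(Help)
Solving: h(Search) = 0.3889, h(Help) = 0.3611.
Starting from Help, the probability is 0.3611.

0.3611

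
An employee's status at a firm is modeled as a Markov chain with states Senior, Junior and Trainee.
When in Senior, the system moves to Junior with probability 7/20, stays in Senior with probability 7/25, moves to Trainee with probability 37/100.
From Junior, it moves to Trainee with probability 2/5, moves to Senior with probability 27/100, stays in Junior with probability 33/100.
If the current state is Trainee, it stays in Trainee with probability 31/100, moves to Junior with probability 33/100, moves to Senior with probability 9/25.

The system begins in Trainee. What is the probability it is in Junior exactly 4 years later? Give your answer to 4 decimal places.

0.3361

Propagate the distribution vector 4 years from Trainee.
After 0 years: (0.0000, 0.0000, 1.0000)
After 1 year: (0.3600, 0.3300, 0.3100)
After 2 years: (0.3015, 0.3372, 0.3613)
After 3 years: (0.3055, 0.3360, 0.3584)
After 4 years: (0.3053, 0.3361, 0.3586)
P(in Junior after 4 years) = 0.3361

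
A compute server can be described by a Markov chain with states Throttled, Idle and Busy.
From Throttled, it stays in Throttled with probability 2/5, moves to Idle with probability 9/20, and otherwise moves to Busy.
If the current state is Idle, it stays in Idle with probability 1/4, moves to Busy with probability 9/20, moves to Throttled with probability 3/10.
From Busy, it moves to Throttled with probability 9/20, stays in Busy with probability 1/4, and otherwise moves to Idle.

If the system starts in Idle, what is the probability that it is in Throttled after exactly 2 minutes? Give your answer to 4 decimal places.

Sum over the intermediate state after 1 minute:
P = P(Idle→Throttled)·P(Throttled→Throttled) + P(Idle→Idle)·P(Idle→Throttled) + P(Idle→Busy)·P(Busy→Throttled)
  = 0.3×0.4 + 0.25×0.3 + 0.45×0.45
  = 0.1200 + 0.0750 + 0.2025 = 0.3975

0.3975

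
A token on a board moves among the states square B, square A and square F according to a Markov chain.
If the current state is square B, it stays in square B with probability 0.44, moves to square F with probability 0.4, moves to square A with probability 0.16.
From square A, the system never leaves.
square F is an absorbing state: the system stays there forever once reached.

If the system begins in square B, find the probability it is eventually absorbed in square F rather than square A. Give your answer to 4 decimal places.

Let h(s) be the probability of absorption at square F starting from transient state s. Then h(square F) = 1 and h(square A) = 0. By first-step analysis:
h(square B) = 0.44·h(square B) + 0.16·0 + 0.4·1
Solving: h(square B) = 0.7143.
Starting from square B, the probability is 0.7143.

0.7143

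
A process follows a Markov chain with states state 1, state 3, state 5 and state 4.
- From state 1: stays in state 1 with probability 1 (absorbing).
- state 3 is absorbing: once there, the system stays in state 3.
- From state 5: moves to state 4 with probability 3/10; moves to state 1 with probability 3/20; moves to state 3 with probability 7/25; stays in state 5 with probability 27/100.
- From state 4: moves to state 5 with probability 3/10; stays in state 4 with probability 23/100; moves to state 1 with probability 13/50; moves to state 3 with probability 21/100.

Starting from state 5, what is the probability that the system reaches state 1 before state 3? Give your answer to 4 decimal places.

0.4099

Let h(s) be the probability of absorption at state 1 starting from transient state s. Then h(state 1) = 1 and h(state 3) = 0. By first-step analysis:
h(state 5) = 0.15·1 + 0.28·0 + 0.27·h(state 5) + 0.3·h(state 4)
h(state 4) = 0.26·1 + 0.21·0 + 0.3·h(state 5) + 0.23·h(state 4)
Solving: h(state 5) = 0.4099, h(state 4) = 0.4974.
Starting from state 5, the probability is 0.4099.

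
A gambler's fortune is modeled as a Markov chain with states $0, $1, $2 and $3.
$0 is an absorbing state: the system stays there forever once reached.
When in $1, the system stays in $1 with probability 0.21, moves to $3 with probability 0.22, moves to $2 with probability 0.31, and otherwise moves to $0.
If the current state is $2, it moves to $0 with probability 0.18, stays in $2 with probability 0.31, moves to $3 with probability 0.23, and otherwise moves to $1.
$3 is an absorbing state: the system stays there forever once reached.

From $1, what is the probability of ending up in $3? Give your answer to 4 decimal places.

Let h(s) be the probability of absorption at $3 starting from transient state s. Then h($3) = 1 and h($0) = 0. By first-step analysis:
h($1) = 0.26·0 + 0.21·h($1) + 0.31·h($2) + 0.22·1
h($2) = 0.18·0 + 0.28·h($1) + 0.31·h($2) + 0.23·1
Solving: h($1) = 0.4868, h($2) = 0.5309.
Starting from $1, the probability is 0.4868.

0.4868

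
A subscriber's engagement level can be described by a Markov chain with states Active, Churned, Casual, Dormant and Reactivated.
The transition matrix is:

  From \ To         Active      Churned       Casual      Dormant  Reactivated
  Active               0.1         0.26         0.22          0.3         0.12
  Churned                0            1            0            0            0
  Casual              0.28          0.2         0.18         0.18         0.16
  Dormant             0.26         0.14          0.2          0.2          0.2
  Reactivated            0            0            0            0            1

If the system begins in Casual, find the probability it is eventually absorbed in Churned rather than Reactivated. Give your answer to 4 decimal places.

Let h(s) be the probability of absorption at Churned starting from transient state s. Then h(Churned) = 1 and h(Reactivated) = 0. By first-step analysis:
h(Active) = 0.1·h(Active) + 0.26·1 + 0.22·h(Casual) + 0.3·h(Dormant) + 0.12·0
h(Casual) = 0.28·h(Active) + 0.2·1 + 0.18·h(Casual) + 0.18·h(Dormant) + 0.16·0
h(Dormant) = 0.26·h(Active) + 0.14·1 + 0.2·h(Casual) + 0.2·h(Dormant) + 0.2·0
Solving: h(Active) = 0.5947, h(Casual) = 0.5585, h(Dormant) = 0.5079.
Starting from Casual, the probability is 0.5585.

0.5585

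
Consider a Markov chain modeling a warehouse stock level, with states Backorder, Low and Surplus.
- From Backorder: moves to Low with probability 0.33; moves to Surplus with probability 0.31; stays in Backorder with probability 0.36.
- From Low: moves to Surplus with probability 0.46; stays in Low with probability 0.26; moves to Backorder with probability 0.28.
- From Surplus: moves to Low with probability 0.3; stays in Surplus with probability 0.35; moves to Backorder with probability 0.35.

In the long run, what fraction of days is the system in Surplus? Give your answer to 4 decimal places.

0.3695

Let the stationary distribution be π with π = πP and π_1 + π_2 + π_3 = 1.
π_1 = 0.36·π_1 + 0.28·π_2 + 0.35·π_3
π_2 = 0.33·π_1 + 0.26·π_2 + 0.3·π_3
Solving with the normalization constraint gives π = (0.3325, 0.2981, 0.3695).
So the stationary probability of Surplus is 0.3695.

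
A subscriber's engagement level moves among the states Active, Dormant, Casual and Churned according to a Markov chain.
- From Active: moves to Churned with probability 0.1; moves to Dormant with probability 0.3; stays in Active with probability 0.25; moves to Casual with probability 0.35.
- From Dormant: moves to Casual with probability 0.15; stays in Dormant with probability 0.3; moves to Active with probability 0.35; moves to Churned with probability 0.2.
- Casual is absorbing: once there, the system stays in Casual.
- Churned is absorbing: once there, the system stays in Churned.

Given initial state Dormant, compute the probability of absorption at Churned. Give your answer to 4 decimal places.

0.4405

Let h(s) be the probability of absorption at Churned starting from transient state s. Then h(Churned) = 1 and h(Casual) = 0. By first-step analysis:
h(Active) = 0.25·h(Active) + 0.3·h(Dormant) + 0.35·0 + 0.1·1
h(Dormant) = 0.35·h(Active) + 0.3·h(Dormant) + 0.15·0 + 0.2·1
Solving: h(Active) = 0.3095, h(Dormant) = 0.4405.
Starting from Dormant, the probability is 0.4405.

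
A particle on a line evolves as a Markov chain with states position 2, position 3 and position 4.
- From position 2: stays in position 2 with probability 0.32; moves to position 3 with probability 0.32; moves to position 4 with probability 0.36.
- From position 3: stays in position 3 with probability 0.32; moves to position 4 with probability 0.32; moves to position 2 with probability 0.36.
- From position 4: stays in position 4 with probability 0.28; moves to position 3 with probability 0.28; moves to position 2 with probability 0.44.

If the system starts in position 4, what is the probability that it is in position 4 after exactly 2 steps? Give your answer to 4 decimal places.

Sum over the intermediate state after 1 step:
P = P(position 4→position 2)·P(position 2→position 4) + P(position 4→position 3)·P(position 3→position 4) + P(position 4→position 4)·P(position 4→position 4)
  = 0.44×0.36 + 0.28×0.32 + 0.28×0.28
  = 0.1584 + 0.0896 + 0.0784 = 0.3264

0.3264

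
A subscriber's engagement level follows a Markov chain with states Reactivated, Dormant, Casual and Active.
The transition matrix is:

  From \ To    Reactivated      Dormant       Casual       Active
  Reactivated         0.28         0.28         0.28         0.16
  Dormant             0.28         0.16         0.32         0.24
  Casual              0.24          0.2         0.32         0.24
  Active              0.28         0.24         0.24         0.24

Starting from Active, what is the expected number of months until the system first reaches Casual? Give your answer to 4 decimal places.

Let t(s) be the expected number of months to first reach Casual from state s, with t(Casual) = 0. Conditioning on the first month:
t(Reactivated) = 1 + 0.28·t(Reactivated) + 0.28·t(Dormant) + 0.16·t(Active)
t(Dormant) = 1 + 0.28·t(Reactivated) + 0.16·t(Dormant) + 0.24·t(Active)
t(Active) = 1 + 0.28·t(Reactivated) + 0.24·t(Dormant) + 0.24·t(Active)
Solving: t(Reactivated) = 3.5471, t(Dormant) = 3.4318, t(Active) = 3.7063.
Expected months from Active to Casual: 3.7063.

3.7063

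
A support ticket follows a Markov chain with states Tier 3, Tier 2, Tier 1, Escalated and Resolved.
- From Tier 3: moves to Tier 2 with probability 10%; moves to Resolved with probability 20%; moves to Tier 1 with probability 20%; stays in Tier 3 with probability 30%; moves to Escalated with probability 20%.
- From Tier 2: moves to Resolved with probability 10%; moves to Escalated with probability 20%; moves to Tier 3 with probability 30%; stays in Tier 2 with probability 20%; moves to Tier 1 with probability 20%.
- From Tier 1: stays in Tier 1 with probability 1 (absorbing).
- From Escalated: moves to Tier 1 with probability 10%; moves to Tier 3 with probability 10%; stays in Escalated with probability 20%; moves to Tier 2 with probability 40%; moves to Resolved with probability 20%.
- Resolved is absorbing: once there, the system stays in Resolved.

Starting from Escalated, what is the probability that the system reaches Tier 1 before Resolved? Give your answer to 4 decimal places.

0.4632

Let h(s) be the probability of absorption at Tier 1 starting from transient state s. Then h(Tier 1) = 1 and h(Resolved) = 0. By first-step analysis:
h(Tier 3) = 0.3·h(Tier 3) + 0.1·h(Tier 2) + 0.2·1 + 0.2·h(Escalated) + 0.2·0
h(Tier 2) = 0.3·h(Tier 3) + 0.2·h(Tier 2) + 0.2·1 + 0.2·h(Escalated) + 0.1·0
h(Escalated) = 0.1·h(Tier 3) + 0.4·h(Tier 2) + 0.1·1 + 0.2·h(Escalated) + 0.2·0
Solving: h(Tier 3) = 0.4969, h(Tier 2) = 0.5521, h(Escalated) = 0.4632.
Starting from Escalated, the probability is 0.4632.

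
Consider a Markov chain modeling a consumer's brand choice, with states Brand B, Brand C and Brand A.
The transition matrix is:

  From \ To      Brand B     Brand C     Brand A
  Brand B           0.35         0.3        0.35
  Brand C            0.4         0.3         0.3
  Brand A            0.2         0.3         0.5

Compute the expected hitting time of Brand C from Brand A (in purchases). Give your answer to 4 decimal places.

3.3333

Let t(s) be the expected number of purchases to first reach Brand C from state s, with t(Brand C) = 0. Conditioning on the first purchase:
t(Brand B) = 1 + 0.35·t(Brand B) + 0.35·t(Brand A)
t(Brand A) = 1 + 0.2·t(Brand B) + 0.5·t(Brand A)
Solving: t(Brand B) = 3.3333, t(Brand A) = 3.3333.
Expected purchases from Brand A to Brand C: 3.3333.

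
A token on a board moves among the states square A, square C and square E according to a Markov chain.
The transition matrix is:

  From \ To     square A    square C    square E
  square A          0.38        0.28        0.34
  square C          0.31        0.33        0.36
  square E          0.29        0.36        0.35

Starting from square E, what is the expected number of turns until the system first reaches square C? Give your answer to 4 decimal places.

2.9895

Let t(s) be the expected number of turns to first reach square C from state s, with t(square C) = 0. Conditioning on the first turn:
t(square A) = 1 + 0.38·t(square A) + 0.34·t(square E)
t(square E) = 1 + 0.29·t(square A) + 0.35·t(square E)
Solving: t(square A) = 3.2523, t(square E) = 2.9895.
Expected turns from square E to square C: 2.9895.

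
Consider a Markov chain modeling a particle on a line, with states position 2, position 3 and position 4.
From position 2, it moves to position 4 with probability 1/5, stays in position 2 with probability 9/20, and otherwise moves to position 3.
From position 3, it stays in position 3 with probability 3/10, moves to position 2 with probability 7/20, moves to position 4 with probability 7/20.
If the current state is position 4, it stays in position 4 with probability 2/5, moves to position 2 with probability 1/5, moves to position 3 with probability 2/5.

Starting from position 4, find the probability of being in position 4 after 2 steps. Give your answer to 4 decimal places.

0.3400

Sum over the intermediate state after 1 step:
P = P(position 4→position 2)·P(position 2→position 4) + P(position 4→position 3)·P(position 3→position 4) + P(position 4→position 4)·P(position 4→position 4)
  = 0.2×0.2 + 0.4×0.35 + 0.4×0.4
  = 0.0400 + 0.1400 + 0.1600 = 0.3400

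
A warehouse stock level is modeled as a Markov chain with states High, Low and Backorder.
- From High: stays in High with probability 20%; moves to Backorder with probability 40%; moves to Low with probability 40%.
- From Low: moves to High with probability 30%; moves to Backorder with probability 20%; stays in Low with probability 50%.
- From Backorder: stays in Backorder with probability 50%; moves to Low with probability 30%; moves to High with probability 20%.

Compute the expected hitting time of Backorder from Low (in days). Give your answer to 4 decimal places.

3.9286

Let t(s) be the expected number of days to first reach Backorder from state s, with t(Backorder) = 0. Conditioning on the first day:
t(High) = 1 + 0.2·t(High) + 0.4·t(Low)
t(Low) = 1 + 0.3·t(High) + 0.5·t(Low)
Solving: t(High) = 3.2143, t(Low) = 3.9286.
Expected days from Low to Backorder: 3.9286.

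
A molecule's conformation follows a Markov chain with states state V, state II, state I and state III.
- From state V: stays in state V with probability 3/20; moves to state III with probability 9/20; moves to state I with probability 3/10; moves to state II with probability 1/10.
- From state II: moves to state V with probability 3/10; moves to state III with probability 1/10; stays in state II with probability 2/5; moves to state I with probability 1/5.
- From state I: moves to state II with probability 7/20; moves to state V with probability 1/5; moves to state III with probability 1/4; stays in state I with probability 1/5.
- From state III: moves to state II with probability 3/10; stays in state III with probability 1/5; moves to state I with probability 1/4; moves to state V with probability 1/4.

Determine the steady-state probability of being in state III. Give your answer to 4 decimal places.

0.2397

Let the stationary distribution be π with π = πP and π_1 + π_2 + π_3 + π_4 = 1.
π_1 = 0.15·π_1 + 0.3·π_2 + 0.2·π_3 + 0.25·π_4
π_2 = 0.1·π_1 + 0.4·π_2 + 0.35·π_3 + 0.3·π_4
π_3 = 0.3·π_1 + 0.2·π_2 + 0.2·π_3 + 0.25·π_4
Solving with the normalization constraint gives π = (0.2300, 0.2953, 0.2350, 0.2397).
So the stationary probability of state III is 0.2397.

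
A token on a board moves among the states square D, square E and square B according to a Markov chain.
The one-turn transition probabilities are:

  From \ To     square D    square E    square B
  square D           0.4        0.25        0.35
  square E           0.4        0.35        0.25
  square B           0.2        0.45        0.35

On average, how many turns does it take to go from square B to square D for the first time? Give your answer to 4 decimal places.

3.5484

Let t(s) be the expected number of turns to first reach square D from state s, with t(square D) = 0. Conditioning on the first turn:
t(square E) = 1 + 0.35·t(square E) + 0.25·t(square B)
t(square B) = 1 + 0.45·t(square E) + 0.35·t(square B)
Solving: t(square E) = 2.9032, t(square B) = 3.5484.
Expected turns from square B to square D: 3.5484.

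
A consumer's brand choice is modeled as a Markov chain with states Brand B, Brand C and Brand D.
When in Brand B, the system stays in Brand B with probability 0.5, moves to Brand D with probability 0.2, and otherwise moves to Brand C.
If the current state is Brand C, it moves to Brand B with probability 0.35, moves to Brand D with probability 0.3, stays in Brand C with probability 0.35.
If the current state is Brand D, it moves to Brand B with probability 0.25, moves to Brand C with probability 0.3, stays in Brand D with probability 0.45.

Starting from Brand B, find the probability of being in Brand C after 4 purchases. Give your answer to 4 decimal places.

Propagate the distribution vector 4 purchases from Brand B.
After 0 purchases: (1.0000, 0.0000, 0.0000)
After 1 purchase: (0.5000, 0.3000, 0.2000)
After 2 purchases: (0.4050, 0.3150, 0.2800)
After 3 purchases: (0.3828, 0.3158, 0.3015)
After 4 purchases: (0.3773, 0.3158, 0.3070)
P(in Brand C after 4 purchases) = 0.3158

0.3158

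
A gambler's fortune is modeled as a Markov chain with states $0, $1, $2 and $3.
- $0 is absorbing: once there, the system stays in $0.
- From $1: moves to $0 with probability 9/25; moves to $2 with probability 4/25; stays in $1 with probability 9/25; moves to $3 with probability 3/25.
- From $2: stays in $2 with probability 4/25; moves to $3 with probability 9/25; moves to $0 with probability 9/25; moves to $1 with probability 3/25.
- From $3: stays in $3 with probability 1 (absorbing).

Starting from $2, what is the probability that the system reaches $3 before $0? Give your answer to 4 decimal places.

0.4722

Let h(s) be the probability of absorption at $3 starting from transient state s. Then h($3) = 1 and h($0) = 0. By first-step analysis:
h($1) = 0.36·0 + 0.36·h($1) + 0.16·h($2) + 0.12·1
h($2) = 0.36·0 + 0.12·h($1) + 0.16·h($2) + 0.36·1
Solving: h($1) = 0.3056, h($2) = 0.4722.
Starting from $2, the probability is 0.4722.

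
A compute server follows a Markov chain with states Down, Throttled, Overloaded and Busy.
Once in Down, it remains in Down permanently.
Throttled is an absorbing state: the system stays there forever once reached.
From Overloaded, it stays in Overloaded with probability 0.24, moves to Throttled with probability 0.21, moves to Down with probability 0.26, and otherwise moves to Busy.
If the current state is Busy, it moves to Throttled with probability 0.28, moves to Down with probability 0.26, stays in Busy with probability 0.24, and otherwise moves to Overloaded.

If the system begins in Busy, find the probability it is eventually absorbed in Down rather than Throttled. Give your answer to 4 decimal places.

Let h(s) be the probability of absorption at Down starting from transient state s. Then h(Down) = 1 and h(Throttled) = 0. By first-step analysis:
h(Overloaded) = 0.26·1 + 0.21·0 + 0.24·h(Overloaded) + 0.29·h(Busy)
h(Busy) = 0.26·1 + 0.28·0 + 0.22·h(Overloaded) + 0.24·h(Busy)
Solving: h(Overloaded) = 0.5313, h(Busy) = 0.4959.
Starting from Busy, the probability is 0.4959.

0.4959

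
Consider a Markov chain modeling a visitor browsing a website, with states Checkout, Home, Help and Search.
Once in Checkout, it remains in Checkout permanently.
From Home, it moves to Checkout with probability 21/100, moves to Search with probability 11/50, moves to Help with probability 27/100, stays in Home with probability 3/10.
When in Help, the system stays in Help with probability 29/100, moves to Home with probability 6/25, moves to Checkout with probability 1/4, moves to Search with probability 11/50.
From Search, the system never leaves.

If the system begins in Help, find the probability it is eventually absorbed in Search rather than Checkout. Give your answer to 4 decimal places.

0.4785

Let h(s) be the probability of absorption at Search starting from transient state s. Then h(Search) = 1 and h(Checkout) = 0. By first-step analysis:
h(Home) = 0.21·0 + 0.3·h(Home) + 0.27·h(Help) + 0.22·1
h(Help) = 0.25·0 + 0.24·h(Home) + 0.29·h(Help) + 0.22·1
Solving: h(Home) = 0.4988, h(Help) = 0.4785.
Starting from Help, the probability is 0.4785.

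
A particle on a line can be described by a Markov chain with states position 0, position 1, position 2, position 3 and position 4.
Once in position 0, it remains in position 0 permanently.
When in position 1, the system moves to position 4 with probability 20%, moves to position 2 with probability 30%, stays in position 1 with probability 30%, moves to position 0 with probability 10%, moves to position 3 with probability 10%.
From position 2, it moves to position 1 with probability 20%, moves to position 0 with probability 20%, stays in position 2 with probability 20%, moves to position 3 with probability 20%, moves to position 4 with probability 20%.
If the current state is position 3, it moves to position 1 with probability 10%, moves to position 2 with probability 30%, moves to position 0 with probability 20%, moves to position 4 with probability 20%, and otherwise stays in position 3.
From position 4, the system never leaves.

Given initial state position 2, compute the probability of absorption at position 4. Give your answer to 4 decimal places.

0.5266

Let h(s) be the probability of absorption at position 4 starting from transient state s. Then h(position 4) = 1 and h(position 0) = 0. By first-step analysis:
h(position 1) = 0.1·0 + 0.3·h(position 1) + 0.3·h(position 2) + 0.1·h(position 3) + 0.2·1
h(position 2) = 0.2·0 + 0.2·h(position 1) + 0.2·h(position 2) + 0.2·h(position 3) + 0.2·1
h(position 3) = 0.2·0 + 0.1·h(position 1) + 0.3·h(position 2) + 0.2·h(position 3) + 0.2·1
Solving: h(position 1) = 0.5858, h(position 2) = 0.5266, h(position 3) = 0.5207.
Starting from position 2, the probability is 0.5266.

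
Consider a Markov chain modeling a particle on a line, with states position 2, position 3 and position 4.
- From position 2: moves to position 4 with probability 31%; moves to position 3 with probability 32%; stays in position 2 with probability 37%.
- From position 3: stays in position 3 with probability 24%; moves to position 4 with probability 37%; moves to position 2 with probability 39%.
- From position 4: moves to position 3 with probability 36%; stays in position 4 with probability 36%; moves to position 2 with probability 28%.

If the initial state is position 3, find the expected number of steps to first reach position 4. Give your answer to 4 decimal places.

2.8814

Let t(s) be the expected number of steps to first reach position 4 from state s, with t(position 4) = 0. Conditioning on the first step:
t(position 2) = 1 + 0.37·t(position 2) + 0.32·t(position 3)
t(position 3) = 1 + 0.39·t(position 2) + 0.24·t(position 3)
Solving: t(position 2) = 3.0508, t(position 3) = 2.8814.
Expected steps from position 3 to position 4: 2.8814.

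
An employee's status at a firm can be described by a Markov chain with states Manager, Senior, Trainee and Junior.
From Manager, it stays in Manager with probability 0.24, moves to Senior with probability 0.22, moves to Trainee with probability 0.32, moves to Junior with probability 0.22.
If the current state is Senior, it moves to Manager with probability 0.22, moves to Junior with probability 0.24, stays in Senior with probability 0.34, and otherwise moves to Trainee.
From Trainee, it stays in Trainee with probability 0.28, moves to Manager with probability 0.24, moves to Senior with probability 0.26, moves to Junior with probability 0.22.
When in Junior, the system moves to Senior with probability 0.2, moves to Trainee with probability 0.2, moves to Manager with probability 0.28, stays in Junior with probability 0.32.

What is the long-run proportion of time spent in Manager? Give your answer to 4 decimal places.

Let the stationary distribution be π with π = πP and π_1 + π_2 + π_3 + π_4 = 1.
π_1 = 0.24·π_1 + 0.22·π_2 + 0.24·π_3 + 0.28·π_4
π_2 = 0.22·π_1 + 0.34·π_2 + 0.26·π_3 + 0.2·π_4
π_3 = 0.32·π_1 + 0.2·π_2 + 0.28·π_3 + 0.2·π_4
Solving with the normalization constraint gives π = (0.2449, 0.2556, 0.2493, 0.2501).
So the stationary probability of Manager is 0.2449.

0.2449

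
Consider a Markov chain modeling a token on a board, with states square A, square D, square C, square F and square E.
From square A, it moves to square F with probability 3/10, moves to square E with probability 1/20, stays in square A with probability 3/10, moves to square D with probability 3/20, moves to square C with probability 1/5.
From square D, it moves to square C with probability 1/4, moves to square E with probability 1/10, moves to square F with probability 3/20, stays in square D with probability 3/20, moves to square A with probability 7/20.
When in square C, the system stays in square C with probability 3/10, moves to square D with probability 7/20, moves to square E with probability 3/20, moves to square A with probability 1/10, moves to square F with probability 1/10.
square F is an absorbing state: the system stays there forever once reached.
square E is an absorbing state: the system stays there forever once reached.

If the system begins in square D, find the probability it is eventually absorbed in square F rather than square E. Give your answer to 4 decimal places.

0.6441

Let h(s) be the probability of absorption at square F starting from transient state s. Then h(square F) = 1 and h(square E) = 0. By first-step analysis:
h(square A) = 0.3·h(square A) + 0.15·h(square D) + 0.2·h(square C) + 0.3·1 + 0.05·0
h(square D) = 0.35·h(square A) + 0.15·h(square D) + 0.25·h(square C) + 0.15·1 + 0.1·0
h(square C) = 0.1·h(square A) + 0.35·h(square D) + 0.3·h(square C) + 0.1·1 + 0.15·0
Solving: h(square A) = 0.7292, h(square D) = 0.6441, h(square C) = 0.5691.
Starting from square D, the probability is 0.6441.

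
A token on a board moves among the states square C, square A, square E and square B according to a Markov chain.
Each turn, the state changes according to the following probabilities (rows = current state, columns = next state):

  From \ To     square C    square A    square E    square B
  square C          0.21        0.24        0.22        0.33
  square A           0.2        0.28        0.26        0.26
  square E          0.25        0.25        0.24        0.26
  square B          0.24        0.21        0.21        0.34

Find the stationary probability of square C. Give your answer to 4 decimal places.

Let the stationary distribution be π with π = πP and π_1 + π_2 + π_3 + π_4 = 1.
π_1 = 0.21·π_1 + 0.2·π_2 + 0.25·π_3 + 0.24·π_4
π_2 = 0.24·π_1 + 0.28·π_2 + 0.25·π_3 + 0.21·π_4
π_3 = 0.22·π_1 + 0.26·π_2 + 0.24·π_3 + 0.21·π_4
Solving with the normalization constraint gives π = (0.2258, 0.2430, 0.2314, 0.2998).
So the stationary probability of square C is 0.2258.

0.2258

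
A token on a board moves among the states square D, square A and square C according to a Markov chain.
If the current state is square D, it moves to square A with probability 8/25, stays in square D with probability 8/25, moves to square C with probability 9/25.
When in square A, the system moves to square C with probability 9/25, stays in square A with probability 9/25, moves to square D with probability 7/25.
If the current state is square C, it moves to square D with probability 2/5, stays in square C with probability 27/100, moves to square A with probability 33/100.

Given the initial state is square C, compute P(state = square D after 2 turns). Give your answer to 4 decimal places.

0.3284

Sum over the intermediate state after 1 turn:
P = P(square C→square D)·P(square D→square D) + P(square C→square A)·P(square A→square D) + P(square C→square C)·P(square C→square D)
  = 0.4×0.32 + 0.33×0.28 + 0.27×0.4
  = 0.1280 + 0.0924 + 0.1080 = 0.3284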